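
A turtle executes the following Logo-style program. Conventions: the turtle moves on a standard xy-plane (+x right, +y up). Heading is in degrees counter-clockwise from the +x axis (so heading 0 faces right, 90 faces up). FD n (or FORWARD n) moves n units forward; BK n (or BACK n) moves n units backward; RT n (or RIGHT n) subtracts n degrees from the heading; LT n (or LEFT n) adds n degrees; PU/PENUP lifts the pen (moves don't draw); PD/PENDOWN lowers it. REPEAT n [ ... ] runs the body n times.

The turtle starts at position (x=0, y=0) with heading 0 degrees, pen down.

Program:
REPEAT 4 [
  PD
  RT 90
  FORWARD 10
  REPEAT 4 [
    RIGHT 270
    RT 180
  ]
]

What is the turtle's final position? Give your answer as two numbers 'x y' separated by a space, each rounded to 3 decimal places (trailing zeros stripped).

Answer: 0 0

Derivation:
Executing turtle program step by step:
Start: pos=(0,0), heading=0, pen down
REPEAT 4 [
  -- iteration 1/4 --
  PD: pen down
  RT 90: heading 0 -> 270
  FD 10: (0,0) -> (0,-10) [heading=270, draw]
  REPEAT 4 [
    -- iteration 1/4 --
    RT 270: heading 270 -> 0
    RT 180: heading 0 -> 180
    -- iteration 2/4 --
    RT 270: heading 180 -> 270
    RT 180: heading 270 -> 90
    -- iteration 3/4 --
    RT 270: heading 90 -> 180
    RT 180: heading 180 -> 0
    -- iteration 4/4 --
    RT 270: heading 0 -> 90
    RT 180: heading 90 -> 270
  ]
  -- iteration 2/4 --
  PD: pen down
  RT 90: heading 270 -> 180
  FD 10: (0,-10) -> (-10,-10) [heading=180, draw]
  REPEAT 4 [
    -- iteration 1/4 --
    RT 270: heading 180 -> 270
    RT 180: heading 270 -> 90
    -- iteration 2/4 --
    RT 270: heading 90 -> 180
    RT 180: heading 180 -> 0
    -- iteration 3/4 --
    RT 270: heading 0 -> 90
    RT 180: heading 90 -> 270
    -- iteration 4/4 --
    RT 270: heading 270 -> 0
    RT 180: heading 0 -> 180
  ]
  -- iteration 3/4 --
  PD: pen down
  RT 90: heading 180 -> 90
  FD 10: (-10,-10) -> (-10,0) [heading=90, draw]
  REPEAT 4 [
    -- iteration 1/4 --
    RT 270: heading 90 -> 180
    RT 180: heading 180 -> 0
    -- iteration 2/4 --
    RT 270: heading 0 -> 90
    RT 180: heading 90 -> 270
    -- iteration 3/4 --
    RT 270: heading 270 -> 0
    RT 180: heading 0 -> 180
    -- iteration 4/4 --
    RT 270: heading 180 -> 270
    RT 180: heading 270 -> 90
  ]
  -- iteration 4/4 --
  PD: pen down
  RT 90: heading 90 -> 0
  FD 10: (-10,0) -> (0,0) [heading=0, draw]
  REPEAT 4 [
    -- iteration 1/4 --
    RT 270: heading 0 -> 90
    RT 180: heading 90 -> 270
    -- iteration 2/4 --
    RT 270: heading 270 -> 0
    RT 180: heading 0 -> 180
    -- iteration 3/4 --
    RT 270: heading 180 -> 270
    RT 180: heading 270 -> 90
    -- iteration 4/4 --
    RT 270: heading 90 -> 180
    RT 180: heading 180 -> 0
  ]
]
Final: pos=(0,0), heading=0, 4 segment(s) drawn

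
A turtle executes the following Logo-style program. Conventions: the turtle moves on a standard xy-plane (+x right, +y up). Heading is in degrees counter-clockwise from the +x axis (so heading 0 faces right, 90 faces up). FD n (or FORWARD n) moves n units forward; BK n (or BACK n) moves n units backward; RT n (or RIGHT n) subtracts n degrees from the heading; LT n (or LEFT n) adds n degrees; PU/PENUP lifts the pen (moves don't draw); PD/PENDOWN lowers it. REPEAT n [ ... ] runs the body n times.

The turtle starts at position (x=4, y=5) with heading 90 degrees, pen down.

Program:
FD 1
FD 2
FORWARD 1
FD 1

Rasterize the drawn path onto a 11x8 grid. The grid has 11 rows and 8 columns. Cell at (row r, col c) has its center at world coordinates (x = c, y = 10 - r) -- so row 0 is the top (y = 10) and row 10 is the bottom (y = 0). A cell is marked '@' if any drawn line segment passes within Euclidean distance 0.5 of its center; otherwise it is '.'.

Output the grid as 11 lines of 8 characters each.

Segment 0: (4,5) -> (4,6)
Segment 1: (4,6) -> (4,8)
Segment 2: (4,8) -> (4,9)
Segment 3: (4,9) -> (4,10)

Answer: ....@...
....@...
....@...
....@...
....@...
....@...
........
........
........
........
........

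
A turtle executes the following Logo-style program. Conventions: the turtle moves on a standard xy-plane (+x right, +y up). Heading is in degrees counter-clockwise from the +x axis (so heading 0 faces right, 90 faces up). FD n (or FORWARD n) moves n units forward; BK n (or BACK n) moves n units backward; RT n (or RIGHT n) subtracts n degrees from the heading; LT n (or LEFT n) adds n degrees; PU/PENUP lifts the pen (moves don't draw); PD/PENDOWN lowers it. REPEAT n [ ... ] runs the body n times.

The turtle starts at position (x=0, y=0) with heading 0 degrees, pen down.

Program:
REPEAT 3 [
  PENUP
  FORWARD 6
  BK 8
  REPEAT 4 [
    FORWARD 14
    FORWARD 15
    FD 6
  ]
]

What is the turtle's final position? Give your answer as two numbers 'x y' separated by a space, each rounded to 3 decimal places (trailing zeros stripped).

Answer: 414 0

Derivation:
Executing turtle program step by step:
Start: pos=(0,0), heading=0, pen down
REPEAT 3 [
  -- iteration 1/3 --
  PU: pen up
  FD 6: (0,0) -> (6,0) [heading=0, move]
  BK 8: (6,0) -> (-2,0) [heading=0, move]
  REPEAT 4 [
    -- iteration 1/4 --
    FD 14: (-2,0) -> (12,0) [heading=0, move]
    FD 15: (12,0) -> (27,0) [heading=0, move]
    FD 6: (27,0) -> (33,0) [heading=0, move]
    -- iteration 2/4 --
    FD 14: (33,0) -> (47,0) [heading=0, move]
    FD 15: (47,0) -> (62,0) [heading=0, move]
    FD 6: (62,0) -> (68,0) [heading=0, move]
    -- iteration 3/4 --
    FD 14: (68,0) -> (82,0) [heading=0, move]
    FD 15: (82,0) -> (97,0) [heading=0, move]
    FD 6: (97,0) -> (103,0) [heading=0, move]
    -- iteration 4/4 --
    FD 14: (103,0) -> (117,0) [heading=0, move]
    FD 15: (117,0) -> (132,0) [heading=0, move]
    FD 6: (132,0) -> (138,0) [heading=0, move]
  ]
  -- iteration 2/3 --
  PU: pen up
  FD 6: (138,0) -> (144,0) [heading=0, move]
  BK 8: (144,0) -> (136,0) [heading=0, move]
  REPEAT 4 [
    -- iteration 1/4 --
    FD 14: (136,0) -> (150,0) [heading=0, move]
    FD 15: (150,0) -> (165,0) [heading=0, move]
    FD 6: (165,0) -> (171,0) [heading=0, move]
    -- iteration 2/4 --
    FD 14: (171,0) -> (185,0) [heading=0, move]
    FD 15: (185,0) -> (200,0) [heading=0, move]
    FD 6: (200,0) -> (206,0) [heading=0, move]
    -- iteration 3/4 --
    FD 14: (206,0) -> (220,0) [heading=0, move]
    FD 15: (220,0) -> (235,0) [heading=0, move]
    FD 6: (235,0) -> (241,0) [heading=0, move]
    -- iteration 4/4 --
    FD 14: (241,0) -> (255,0) [heading=0, move]
    FD 15: (255,0) -> (270,0) [heading=0, move]
    FD 6: (270,0) -> (276,0) [heading=0, move]
  ]
  -- iteration 3/3 --
  PU: pen up
  FD 6: (276,0) -> (282,0) [heading=0, move]
  BK 8: (282,0) -> (274,0) [heading=0, move]
  REPEAT 4 [
    -- iteration 1/4 --
    FD 14: (274,0) -> (288,0) [heading=0, move]
    FD 15: (288,0) -> (303,0) [heading=0, move]
    FD 6: (303,0) -> (309,0) [heading=0, move]
    -- iteration 2/4 --
    FD 14: (309,0) -> (323,0) [heading=0, move]
    FD 15: (323,0) -> (338,0) [heading=0, move]
    FD 6: (338,0) -> (344,0) [heading=0, move]
    -- iteration 3/4 --
    FD 14: (344,0) -> (358,0) [heading=0, move]
    FD 15: (358,0) -> (373,0) [heading=0, move]
    FD 6: (373,0) -> (379,0) [heading=0, move]
    -- iteration 4/4 --
    FD 14: (379,0) -> (393,0) [heading=0, move]
    FD 15: (393,0) -> (408,0) [heading=0, move]
    FD 6: (408,0) -> (414,0) [heading=0, move]
  ]
]
Final: pos=(414,0), heading=0, 0 segment(s) drawn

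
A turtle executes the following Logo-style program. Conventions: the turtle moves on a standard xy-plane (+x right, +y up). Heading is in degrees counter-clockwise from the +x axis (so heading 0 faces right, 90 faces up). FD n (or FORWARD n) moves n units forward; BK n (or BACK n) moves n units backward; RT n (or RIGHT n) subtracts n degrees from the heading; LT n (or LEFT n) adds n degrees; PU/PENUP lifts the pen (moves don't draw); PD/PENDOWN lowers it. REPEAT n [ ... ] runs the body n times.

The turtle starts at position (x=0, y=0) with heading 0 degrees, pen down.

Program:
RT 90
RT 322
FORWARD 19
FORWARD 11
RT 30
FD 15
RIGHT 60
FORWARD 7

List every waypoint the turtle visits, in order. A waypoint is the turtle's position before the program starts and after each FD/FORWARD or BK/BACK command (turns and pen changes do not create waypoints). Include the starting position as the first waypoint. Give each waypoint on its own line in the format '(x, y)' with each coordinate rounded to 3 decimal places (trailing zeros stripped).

Executing turtle program step by step:
Start: pos=(0,0), heading=0, pen down
RT 90: heading 0 -> 270
RT 322: heading 270 -> 308
FD 19: (0,0) -> (11.698,-14.972) [heading=308, draw]
FD 11: (11.698,-14.972) -> (18.47,-23.64) [heading=308, draw]
RT 30: heading 308 -> 278
FD 15: (18.47,-23.64) -> (20.557,-38.494) [heading=278, draw]
RT 60: heading 278 -> 218
FD 7: (20.557,-38.494) -> (15.041,-42.804) [heading=218, draw]
Final: pos=(15.041,-42.804), heading=218, 4 segment(s) drawn
Waypoints (5 total):
(0, 0)
(11.698, -14.972)
(18.47, -23.64)
(20.557, -38.494)
(15.041, -42.804)

Answer: (0, 0)
(11.698, -14.972)
(18.47, -23.64)
(20.557, -38.494)
(15.041, -42.804)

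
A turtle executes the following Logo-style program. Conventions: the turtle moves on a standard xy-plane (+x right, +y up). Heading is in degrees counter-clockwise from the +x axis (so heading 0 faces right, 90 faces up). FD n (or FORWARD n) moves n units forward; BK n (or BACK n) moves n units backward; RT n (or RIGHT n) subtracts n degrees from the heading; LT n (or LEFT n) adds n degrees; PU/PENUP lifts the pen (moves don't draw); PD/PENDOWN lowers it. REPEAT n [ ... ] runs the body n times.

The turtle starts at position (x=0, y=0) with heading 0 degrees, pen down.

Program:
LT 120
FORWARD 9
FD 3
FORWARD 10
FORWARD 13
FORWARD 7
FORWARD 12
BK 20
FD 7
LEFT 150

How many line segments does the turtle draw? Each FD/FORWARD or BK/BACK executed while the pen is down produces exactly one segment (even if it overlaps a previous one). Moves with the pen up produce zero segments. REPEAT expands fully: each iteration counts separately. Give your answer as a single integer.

Executing turtle program step by step:
Start: pos=(0,0), heading=0, pen down
LT 120: heading 0 -> 120
FD 9: (0,0) -> (-4.5,7.794) [heading=120, draw]
FD 3: (-4.5,7.794) -> (-6,10.392) [heading=120, draw]
FD 10: (-6,10.392) -> (-11,19.053) [heading=120, draw]
FD 13: (-11,19.053) -> (-17.5,30.311) [heading=120, draw]
FD 7: (-17.5,30.311) -> (-21,36.373) [heading=120, draw]
FD 12: (-21,36.373) -> (-27,46.765) [heading=120, draw]
BK 20: (-27,46.765) -> (-17,29.445) [heading=120, draw]
FD 7: (-17,29.445) -> (-20.5,35.507) [heading=120, draw]
LT 150: heading 120 -> 270
Final: pos=(-20.5,35.507), heading=270, 8 segment(s) drawn
Segments drawn: 8

Answer: 8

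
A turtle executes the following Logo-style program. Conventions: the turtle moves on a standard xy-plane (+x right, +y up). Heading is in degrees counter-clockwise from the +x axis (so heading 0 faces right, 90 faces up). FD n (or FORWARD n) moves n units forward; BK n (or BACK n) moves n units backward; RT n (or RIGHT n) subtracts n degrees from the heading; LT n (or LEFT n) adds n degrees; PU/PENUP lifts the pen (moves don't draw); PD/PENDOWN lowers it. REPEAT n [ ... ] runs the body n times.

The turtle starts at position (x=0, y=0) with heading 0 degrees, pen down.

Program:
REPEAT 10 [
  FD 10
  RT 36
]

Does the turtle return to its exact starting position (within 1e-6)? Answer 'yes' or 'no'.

Executing turtle program step by step:
Start: pos=(0,0), heading=0, pen down
REPEAT 10 [
  -- iteration 1/10 --
  FD 10: (0,0) -> (10,0) [heading=0, draw]
  RT 36: heading 0 -> 324
  -- iteration 2/10 --
  FD 10: (10,0) -> (18.09,-5.878) [heading=324, draw]
  RT 36: heading 324 -> 288
  -- iteration 3/10 --
  FD 10: (18.09,-5.878) -> (21.18,-15.388) [heading=288, draw]
  RT 36: heading 288 -> 252
  -- iteration 4/10 --
  FD 10: (21.18,-15.388) -> (18.09,-24.899) [heading=252, draw]
  RT 36: heading 252 -> 216
  -- iteration 5/10 --
  FD 10: (18.09,-24.899) -> (10,-30.777) [heading=216, draw]
  RT 36: heading 216 -> 180
  -- iteration 6/10 --
  FD 10: (10,-30.777) -> (0,-30.777) [heading=180, draw]
  RT 36: heading 180 -> 144
  -- iteration 7/10 --
  FD 10: (0,-30.777) -> (-8.09,-24.899) [heading=144, draw]
  RT 36: heading 144 -> 108
  -- iteration 8/10 --
  FD 10: (-8.09,-24.899) -> (-11.18,-15.388) [heading=108, draw]
  RT 36: heading 108 -> 72
  -- iteration 9/10 --
  FD 10: (-11.18,-15.388) -> (-8.09,-5.878) [heading=72, draw]
  RT 36: heading 72 -> 36
  -- iteration 10/10 --
  FD 10: (-8.09,-5.878) -> (0,0) [heading=36, draw]
  RT 36: heading 36 -> 0
]
Final: pos=(0,0), heading=0, 10 segment(s) drawn

Start position: (0, 0)
Final position: (0, 0)
Distance = 0; < 1e-6 -> CLOSED

Answer: yes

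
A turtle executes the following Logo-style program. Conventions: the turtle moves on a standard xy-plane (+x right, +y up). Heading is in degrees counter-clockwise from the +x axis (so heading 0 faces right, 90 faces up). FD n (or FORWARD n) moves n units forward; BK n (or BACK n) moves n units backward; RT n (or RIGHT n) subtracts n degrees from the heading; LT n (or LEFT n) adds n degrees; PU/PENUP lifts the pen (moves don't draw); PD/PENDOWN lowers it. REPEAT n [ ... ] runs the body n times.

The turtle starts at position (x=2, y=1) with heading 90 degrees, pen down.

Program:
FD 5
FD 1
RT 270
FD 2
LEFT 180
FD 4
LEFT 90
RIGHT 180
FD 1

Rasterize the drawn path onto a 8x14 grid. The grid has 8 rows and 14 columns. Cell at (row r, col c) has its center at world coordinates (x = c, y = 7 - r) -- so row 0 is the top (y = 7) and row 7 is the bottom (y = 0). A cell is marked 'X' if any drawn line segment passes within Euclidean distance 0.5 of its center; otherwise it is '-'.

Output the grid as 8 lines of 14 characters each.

Answer: XXXXX---------
--X-X---------
--X-----------
--X-----------
--X-----------
--X-----------
--X-----------
--------------

Derivation:
Segment 0: (2,1) -> (2,6)
Segment 1: (2,6) -> (2,7)
Segment 2: (2,7) -> (0,7)
Segment 3: (0,7) -> (4,7)
Segment 4: (4,7) -> (4,6)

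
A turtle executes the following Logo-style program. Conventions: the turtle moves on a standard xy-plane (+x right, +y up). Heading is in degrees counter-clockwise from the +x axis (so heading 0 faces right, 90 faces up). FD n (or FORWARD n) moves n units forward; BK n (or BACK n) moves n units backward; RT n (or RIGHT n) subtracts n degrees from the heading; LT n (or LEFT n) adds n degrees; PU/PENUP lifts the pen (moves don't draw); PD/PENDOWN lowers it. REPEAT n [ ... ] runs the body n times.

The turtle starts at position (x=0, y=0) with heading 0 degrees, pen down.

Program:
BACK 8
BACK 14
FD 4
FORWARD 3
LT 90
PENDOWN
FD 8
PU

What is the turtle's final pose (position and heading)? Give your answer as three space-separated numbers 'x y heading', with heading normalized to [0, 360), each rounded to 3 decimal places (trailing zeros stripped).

Executing turtle program step by step:
Start: pos=(0,0), heading=0, pen down
BK 8: (0,0) -> (-8,0) [heading=0, draw]
BK 14: (-8,0) -> (-22,0) [heading=0, draw]
FD 4: (-22,0) -> (-18,0) [heading=0, draw]
FD 3: (-18,0) -> (-15,0) [heading=0, draw]
LT 90: heading 0 -> 90
PD: pen down
FD 8: (-15,0) -> (-15,8) [heading=90, draw]
PU: pen up
Final: pos=(-15,8), heading=90, 5 segment(s) drawn

Answer: -15 8 90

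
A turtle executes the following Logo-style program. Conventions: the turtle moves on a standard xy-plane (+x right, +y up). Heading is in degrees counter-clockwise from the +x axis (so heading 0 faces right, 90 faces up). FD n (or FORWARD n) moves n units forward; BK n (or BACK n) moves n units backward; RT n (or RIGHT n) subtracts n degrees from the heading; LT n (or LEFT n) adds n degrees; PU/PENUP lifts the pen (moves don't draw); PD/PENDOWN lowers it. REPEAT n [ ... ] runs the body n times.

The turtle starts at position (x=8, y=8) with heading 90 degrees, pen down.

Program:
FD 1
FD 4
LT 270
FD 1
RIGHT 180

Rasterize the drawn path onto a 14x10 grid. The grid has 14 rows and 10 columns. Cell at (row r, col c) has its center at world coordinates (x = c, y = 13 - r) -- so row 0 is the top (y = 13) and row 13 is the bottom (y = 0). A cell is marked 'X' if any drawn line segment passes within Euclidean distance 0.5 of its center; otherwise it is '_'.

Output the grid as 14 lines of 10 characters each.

Segment 0: (8,8) -> (8,9)
Segment 1: (8,9) -> (8,13)
Segment 2: (8,13) -> (9,13)

Answer: ________XX
________X_
________X_
________X_
________X_
________X_
__________
__________
__________
__________
__________
__________
__________
__________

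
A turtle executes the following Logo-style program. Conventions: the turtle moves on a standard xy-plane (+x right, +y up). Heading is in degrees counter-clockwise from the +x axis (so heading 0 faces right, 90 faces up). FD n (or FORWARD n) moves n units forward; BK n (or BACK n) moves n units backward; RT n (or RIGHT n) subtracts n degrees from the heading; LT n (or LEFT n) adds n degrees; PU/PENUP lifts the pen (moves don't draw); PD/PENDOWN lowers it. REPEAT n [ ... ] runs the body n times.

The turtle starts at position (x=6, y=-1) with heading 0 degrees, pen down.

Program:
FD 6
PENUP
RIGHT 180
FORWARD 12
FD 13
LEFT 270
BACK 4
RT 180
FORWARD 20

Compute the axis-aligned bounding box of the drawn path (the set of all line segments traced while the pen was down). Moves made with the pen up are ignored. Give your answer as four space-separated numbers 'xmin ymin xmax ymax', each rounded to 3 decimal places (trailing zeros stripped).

Answer: 6 -1 12 -1

Derivation:
Executing turtle program step by step:
Start: pos=(6,-1), heading=0, pen down
FD 6: (6,-1) -> (12,-1) [heading=0, draw]
PU: pen up
RT 180: heading 0 -> 180
FD 12: (12,-1) -> (0,-1) [heading=180, move]
FD 13: (0,-1) -> (-13,-1) [heading=180, move]
LT 270: heading 180 -> 90
BK 4: (-13,-1) -> (-13,-5) [heading=90, move]
RT 180: heading 90 -> 270
FD 20: (-13,-5) -> (-13,-25) [heading=270, move]
Final: pos=(-13,-25), heading=270, 1 segment(s) drawn

Segment endpoints: x in {6, 12}, y in {-1}
xmin=6, ymin=-1, xmax=12, ymax=-1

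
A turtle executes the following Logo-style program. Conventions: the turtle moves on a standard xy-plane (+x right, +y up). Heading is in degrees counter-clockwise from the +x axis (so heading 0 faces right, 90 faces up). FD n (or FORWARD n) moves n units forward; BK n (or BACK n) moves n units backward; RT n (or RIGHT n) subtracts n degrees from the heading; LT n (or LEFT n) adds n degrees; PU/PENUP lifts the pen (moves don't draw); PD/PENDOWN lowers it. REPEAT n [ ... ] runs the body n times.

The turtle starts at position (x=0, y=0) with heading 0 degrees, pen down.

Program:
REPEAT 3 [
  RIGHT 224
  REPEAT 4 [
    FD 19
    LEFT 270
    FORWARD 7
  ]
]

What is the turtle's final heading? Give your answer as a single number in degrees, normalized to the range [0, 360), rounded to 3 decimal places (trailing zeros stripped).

Answer: 48

Derivation:
Executing turtle program step by step:
Start: pos=(0,0), heading=0, pen down
REPEAT 3 [
  -- iteration 1/3 --
  RT 224: heading 0 -> 136
  REPEAT 4 [
    -- iteration 1/4 --
    FD 19: (0,0) -> (-13.667,13.199) [heading=136, draw]
    LT 270: heading 136 -> 46
    FD 7: (-13.667,13.199) -> (-8.805,18.234) [heading=46, draw]
    -- iteration 2/4 --
    FD 19: (-8.805,18.234) -> (4.394,31.901) [heading=46, draw]
    LT 270: heading 46 -> 316
    FD 7: (4.394,31.901) -> (9.429,27.039) [heading=316, draw]
    -- iteration 3/4 --
    FD 19: (9.429,27.039) -> (23.096,13.84) [heading=316, draw]
    LT 270: heading 316 -> 226
    FD 7: (23.096,13.84) -> (18.234,8.805) [heading=226, draw]
    -- iteration 4/4 --
    FD 19: (18.234,8.805) -> (5.035,-4.863) [heading=226, draw]
    LT 270: heading 226 -> 136
    FD 7: (5.035,-4.863) -> (0,0) [heading=136, draw]
  ]
  -- iteration 2/3 --
  RT 224: heading 136 -> 272
  REPEAT 4 [
    -- iteration 1/4 --
    FD 19: (0,0) -> (0.663,-18.988) [heading=272, draw]
    LT 270: heading 272 -> 182
    FD 7: (0.663,-18.988) -> (-6.333,-19.233) [heading=182, draw]
    -- iteration 2/4 --
    FD 19: (-6.333,-19.233) -> (-25.321,-19.896) [heading=182, draw]
    LT 270: heading 182 -> 92
    FD 7: (-25.321,-19.896) -> (-25.565,-12.9) [heading=92, draw]
    -- iteration 3/4 --
    FD 19: (-25.565,-12.9) -> (-26.228,6.088) [heading=92, draw]
    LT 270: heading 92 -> 2
    FD 7: (-26.228,6.088) -> (-19.233,6.333) [heading=2, draw]
    -- iteration 4/4 --
    FD 19: (-19.233,6.333) -> (-0.244,6.996) [heading=2, draw]
    LT 270: heading 2 -> 272
    FD 7: (-0.244,6.996) -> (0,0) [heading=272, draw]
  ]
  -- iteration 3/3 --
  RT 224: heading 272 -> 48
  REPEAT 4 [
    -- iteration 1/4 --
    FD 19: (0,0) -> (12.713,14.12) [heading=48, draw]
    LT 270: heading 48 -> 318
    FD 7: (12.713,14.12) -> (17.915,9.436) [heading=318, draw]
    -- iteration 2/4 --
    FD 19: (17.915,9.436) -> (32.035,-3.278) [heading=318, draw]
    LT 270: heading 318 -> 228
    FD 7: (32.035,-3.278) -> (27.351,-8.48) [heading=228, draw]
    -- iteration 3/4 --
    FD 19: (27.351,-8.48) -> (14.638,-22.599) [heading=228, draw]
    LT 270: heading 228 -> 138
    FD 7: (14.638,-22.599) -> (9.436,-17.915) [heading=138, draw]
    -- iteration 4/4 --
    FD 19: (9.436,-17.915) -> (-4.684,-5.202) [heading=138, draw]
    LT 270: heading 138 -> 48
    FD 7: (-4.684,-5.202) -> (0,0) [heading=48, draw]
  ]
]
Final: pos=(0,0), heading=48, 24 segment(s) drawn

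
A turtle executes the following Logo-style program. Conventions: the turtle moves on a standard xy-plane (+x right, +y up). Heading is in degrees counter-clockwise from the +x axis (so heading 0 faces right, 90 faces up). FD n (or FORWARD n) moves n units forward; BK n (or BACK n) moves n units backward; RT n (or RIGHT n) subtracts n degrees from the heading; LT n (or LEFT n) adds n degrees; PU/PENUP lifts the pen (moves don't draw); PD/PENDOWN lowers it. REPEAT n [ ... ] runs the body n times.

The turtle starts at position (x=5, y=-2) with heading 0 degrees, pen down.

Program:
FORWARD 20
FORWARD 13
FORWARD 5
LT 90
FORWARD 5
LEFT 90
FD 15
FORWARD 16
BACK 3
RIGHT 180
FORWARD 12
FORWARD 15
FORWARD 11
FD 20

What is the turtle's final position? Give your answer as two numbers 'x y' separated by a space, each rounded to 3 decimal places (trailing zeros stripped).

Answer: 73 3

Derivation:
Executing turtle program step by step:
Start: pos=(5,-2), heading=0, pen down
FD 20: (5,-2) -> (25,-2) [heading=0, draw]
FD 13: (25,-2) -> (38,-2) [heading=0, draw]
FD 5: (38,-2) -> (43,-2) [heading=0, draw]
LT 90: heading 0 -> 90
FD 5: (43,-2) -> (43,3) [heading=90, draw]
LT 90: heading 90 -> 180
FD 15: (43,3) -> (28,3) [heading=180, draw]
FD 16: (28,3) -> (12,3) [heading=180, draw]
BK 3: (12,3) -> (15,3) [heading=180, draw]
RT 180: heading 180 -> 0
FD 12: (15,3) -> (27,3) [heading=0, draw]
FD 15: (27,3) -> (42,3) [heading=0, draw]
FD 11: (42,3) -> (53,3) [heading=0, draw]
FD 20: (53,3) -> (73,3) [heading=0, draw]
Final: pos=(73,3), heading=0, 11 segment(s) drawn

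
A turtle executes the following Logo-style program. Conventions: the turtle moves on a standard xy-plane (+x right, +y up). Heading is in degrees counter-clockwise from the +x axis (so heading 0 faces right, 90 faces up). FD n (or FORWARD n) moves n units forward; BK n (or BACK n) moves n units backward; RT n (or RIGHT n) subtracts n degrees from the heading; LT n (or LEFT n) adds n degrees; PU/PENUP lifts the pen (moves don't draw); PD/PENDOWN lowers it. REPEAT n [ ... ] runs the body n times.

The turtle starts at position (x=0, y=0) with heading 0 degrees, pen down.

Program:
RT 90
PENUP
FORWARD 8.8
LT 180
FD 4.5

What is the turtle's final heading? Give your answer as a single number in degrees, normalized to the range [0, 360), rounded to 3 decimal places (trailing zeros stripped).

Answer: 90

Derivation:
Executing turtle program step by step:
Start: pos=(0,0), heading=0, pen down
RT 90: heading 0 -> 270
PU: pen up
FD 8.8: (0,0) -> (0,-8.8) [heading=270, move]
LT 180: heading 270 -> 90
FD 4.5: (0,-8.8) -> (0,-4.3) [heading=90, move]
Final: pos=(0,-4.3), heading=90, 0 segment(s) drawn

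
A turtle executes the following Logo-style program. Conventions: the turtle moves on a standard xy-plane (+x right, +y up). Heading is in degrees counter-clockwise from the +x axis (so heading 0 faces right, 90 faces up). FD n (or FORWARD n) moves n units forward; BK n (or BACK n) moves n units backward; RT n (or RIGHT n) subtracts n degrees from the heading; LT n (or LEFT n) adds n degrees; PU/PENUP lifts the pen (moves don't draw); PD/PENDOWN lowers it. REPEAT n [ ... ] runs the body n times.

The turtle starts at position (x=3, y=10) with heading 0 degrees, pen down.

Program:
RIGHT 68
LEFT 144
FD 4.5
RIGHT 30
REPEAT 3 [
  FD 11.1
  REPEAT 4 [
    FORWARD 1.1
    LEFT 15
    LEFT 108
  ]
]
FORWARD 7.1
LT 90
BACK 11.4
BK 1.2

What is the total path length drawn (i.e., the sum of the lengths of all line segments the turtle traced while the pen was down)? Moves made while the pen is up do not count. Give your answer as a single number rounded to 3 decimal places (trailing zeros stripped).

Answer: 70.7

Derivation:
Executing turtle program step by step:
Start: pos=(3,10), heading=0, pen down
RT 68: heading 0 -> 292
LT 144: heading 292 -> 76
FD 4.5: (3,10) -> (4.089,14.366) [heading=76, draw]
RT 30: heading 76 -> 46
REPEAT 3 [
  -- iteration 1/3 --
  FD 11.1: (4.089,14.366) -> (11.799,22.351) [heading=46, draw]
  REPEAT 4 [
    -- iteration 1/4 --
    FD 1.1: (11.799,22.351) -> (12.563,23.142) [heading=46, draw]
    LT 15: heading 46 -> 61
    LT 108: heading 61 -> 169
    -- iteration 2/4 --
    FD 1.1: (12.563,23.142) -> (11.484,23.352) [heading=169, draw]
    LT 15: heading 169 -> 184
    LT 108: heading 184 -> 292
    -- iteration 3/4 --
    FD 1.1: (11.484,23.352) -> (11.896,22.332) [heading=292, draw]
    LT 15: heading 292 -> 307
    LT 108: heading 307 -> 55
    -- iteration 4/4 --
    FD 1.1: (11.896,22.332) -> (12.527,23.233) [heading=55, draw]
    LT 15: heading 55 -> 70
    LT 108: heading 70 -> 178
  ]
  -- iteration 2/3 --
  FD 11.1: (12.527,23.233) -> (1.433,23.621) [heading=178, draw]
  REPEAT 4 [
    -- iteration 1/4 --
    FD 1.1: (1.433,23.621) -> (0.334,23.659) [heading=178, draw]
    LT 15: heading 178 -> 193
    LT 108: heading 193 -> 301
    -- iteration 2/4 --
    FD 1.1: (0.334,23.659) -> (0.901,22.716) [heading=301, draw]
    LT 15: heading 301 -> 316
    LT 108: heading 316 -> 64
    -- iteration 3/4 --
    FD 1.1: (0.901,22.716) -> (1.383,23.705) [heading=64, draw]
    LT 15: heading 64 -> 79
    LT 108: heading 79 -> 187
    -- iteration 4/4 --
    FD 1.1: (1.383,23.705) -> (0.291,23.571) [heading=187, draw]
    LT 15: heading 187 -> 202
    LT 108: heading 202 -> 310
  ]
  -- iteration 3/3 --
  FD 11.1: (0.291,23.571) -> (7.426,15.068) [heading=310, draw]
  REPEAT 4 [
    -- iteration 1/4 --
    FD 1.1: (7.426,15.068) -> (8.133,14.225) [heading=310, draw]
    LT 15: heading 310 -> 325
    LT 108: heading 325 -> 73
    -- iteration 2/4 --
    FD 1.1: (8.133,14.225) -> (8.455,15.277) [heading=73, draw]
    LT 15: heading 73 -> 88
    LT 108: heading 88 -> 196
    -- iteration 3/4 --
    FD 1.1: (8.455,15.277) -> (7.397,14.974) [heading=196, draw]
    LT 15: heading 196 -> 211
    LT 108: heading 211 -> 319
    -- iteration 4/4 --
    FD 1.1: (7.397,14.974) -> (8.227,14.252) [heading=319, draw]
    LT 15: heading 319 -> 334
    LT 108: heading 334 -> 82
  ]
]
FD 7.1: (8.227,14.252) -> (9.216,21.283) [heading=82, draw]
LT 90: heading 82 -> 172
BK 11.4: (9.216,21.283) -> (20.505,19.696) [heading=172, draw]
BK 1.2: (20.505,19.696) -> (21.693,19.529) [heading=172, draw]
Final: pos=(21.693,19.529), heading=172, 19 segment(s) drawn

Segment lengths:
  seg 1: (3,10) -> (4.089,14.366), length = 4.5
  seg 2: (4.089,14.366) -> (11.799,22.351), length = 11.1
  seg 3: (11.799,22.351) -> (12.563,23.142), length = 1.1
  seg 4: (12.563,23.142) -> (11.484,23.352), length = 1.1
  seg 5: (11.484,23.352) -> (11.896,22.332), length = 1.1
  seg 6: (11.896,22.332) -> (12.527,23.233), length = 1.1
  seg 7: (12.527,23.233) -> (1.433,23.621), length = 11.1
  seg 8: (1.433,23.621) -> (0.334,23.659), length = 1.1
  seg 9: (0.334,23.659) -> (0.901,22.716), length = 1.1
  seg 10: (0.901,22.716) -> (1.383,23.705), length = 1.1
  seg 11: (1.383,23.705) -> (0.291,23.571), length = 1.1
  seg 12: (0.291,23.571) -> (7.426,15.068), length = 11.1
  seg 13: (7.426,15.068) -> (8.133,14.225), length = 1.1
  seg 14: (8.133,14.225) -> (8.455,15.277), length = 1.1
  seg 15: (8.455,15.277) -> (7.397,14.974), length = 1.1
  seg 16: (7.397,14.974) -> (8.227,14.252), length = 1.1
  seg 17: (8.227,14.252) -> (9.216,21.283), length = 7.1
  seg 18: (9.216,21.283) -> (20.505,19.696), length = 11.4
  seg 19: (20.505,19.696) -> (21.693,19.529), length = 1.2
Total = 70.7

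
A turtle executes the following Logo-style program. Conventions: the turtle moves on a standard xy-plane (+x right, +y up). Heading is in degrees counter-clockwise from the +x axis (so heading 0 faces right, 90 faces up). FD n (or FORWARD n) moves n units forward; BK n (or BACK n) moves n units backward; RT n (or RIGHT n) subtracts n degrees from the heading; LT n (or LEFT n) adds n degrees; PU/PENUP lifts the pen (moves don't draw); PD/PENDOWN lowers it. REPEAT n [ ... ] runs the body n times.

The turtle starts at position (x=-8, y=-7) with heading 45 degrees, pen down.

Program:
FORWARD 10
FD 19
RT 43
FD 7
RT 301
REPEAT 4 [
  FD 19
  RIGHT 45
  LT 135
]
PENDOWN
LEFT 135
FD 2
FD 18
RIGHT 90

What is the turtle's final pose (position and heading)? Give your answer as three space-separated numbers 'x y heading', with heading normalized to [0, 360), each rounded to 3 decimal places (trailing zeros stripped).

Answer: 0.277 8.238 106

Derivation:
Executing turtle program step by step:
Start: pos=(-8,-7), heading=45, pen down
FD 10: (-8,-7) -> (-0.929,0.071) [heading=45, draw]
FD 19: (-0.929,0.071) -> (12.506,13.506) [heading=45, draw]
RT 43: heading 45 -> 2
FD 7: (12.506,13.506) -> (19.502,13.75) [heading=2, draw]
RT 301: heading 2 -> 61
REPEAT 4 [
  -- iteration 1/4 --
  FD 19: (19.502,13.75) -> (28.713,30.368) [heading=61, draw]
  RT 45: heading 61 -> 16
  LT 135: heading 16 -> 151
  -- iteration 2/4 --
  FD 19: (28.713,30.368) -> (12.095,39.58) [heading=151, draw]
  RT 45: heading 151 -> 106
  LT 135: heading 106 -> 241
  -- iteration 3/4 --
  FD 19: (12.095,39.58) -> (2.884,22.962) [heading=241, draw]
  RT 45: heading 241 -> 196
  LT 135: heading 196 -> 331
  -- iteration 4/4 --
  FD 19: (2.884,22.962) -> (19.502,13.75) [heading=331, draw]
  RT 45: heading 331 -> 286
  LT 135: heading 286 -> 61
]
PD: pen down
LT 135: heading 61 -> 196
FD 2: (19.502,13.75) -> (17.579,13.199) [heading=196, draw]
FD 18: (17.579,13.199) -> (0.277,8.238) [heading=196, draw]
RT 90: heading 196 -> 106
Final: pos=(0.277,8.238), heading=106, 9 segment(s) drawn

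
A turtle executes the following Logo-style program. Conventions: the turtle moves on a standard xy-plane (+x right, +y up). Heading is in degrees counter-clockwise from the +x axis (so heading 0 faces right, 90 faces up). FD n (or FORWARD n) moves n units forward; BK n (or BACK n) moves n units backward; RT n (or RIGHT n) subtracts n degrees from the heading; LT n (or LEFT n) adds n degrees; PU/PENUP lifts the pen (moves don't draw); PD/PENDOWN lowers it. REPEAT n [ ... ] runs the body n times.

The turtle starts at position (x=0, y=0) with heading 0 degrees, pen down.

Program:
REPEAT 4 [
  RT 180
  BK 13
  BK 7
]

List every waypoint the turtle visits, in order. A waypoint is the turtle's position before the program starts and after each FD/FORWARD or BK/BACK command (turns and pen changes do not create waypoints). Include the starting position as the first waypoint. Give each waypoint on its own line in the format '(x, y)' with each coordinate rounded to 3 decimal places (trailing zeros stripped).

Answer: (0, 0)
(13, 0)
(20, 0)
(7, 0)
(0, 0)
(13, 0)
(20, 0)
(7, 0)
(0, 0)

Derivation:
Executing turtle program step by step:
Start: pos=(0,0), heading=0, pen down
REPEAT 4 [
  -- iteration 1/4 --
  RT 180: heading 0 -> 180
  BK 13: (0,0) -> (13,0) [heading=180, draw]
  BK 7: (13,0) -> (20,0) [heading=180, draw]
  -- iteration 2/4 --
  RT 180: heading 180 -> 0
  BK 13: (20,0) -> (7,0) [heading=0, draw]
  BK 7: (7,0) -> (0,0) [heading=0, draw]
  -- iteration 3/4 --
  RT 180: heading 0 -> 180
  BK 13: (0,0) -> (13,0) [heading=180, draw]
  BK 7: (13,0) -> (20,0) [heading=180, draw]
  -- iteration 4/4 --
  RT 180: heading 180 -> 0
  BK 13: (20,0) -> (7,0) [heading=0, draw]
  BK 7: (7,0) -> (0,0) [heading=0, draw]
]
Final: pos=(0,0), heading=0, 8 segment(s) drawn
Waypoints (9 total):
(0, 0)
(13, 0)
(20, 0)
(7, 0)
(0, 0)
(13, 0)
(20, 0)
(7, 0)
(0, 0)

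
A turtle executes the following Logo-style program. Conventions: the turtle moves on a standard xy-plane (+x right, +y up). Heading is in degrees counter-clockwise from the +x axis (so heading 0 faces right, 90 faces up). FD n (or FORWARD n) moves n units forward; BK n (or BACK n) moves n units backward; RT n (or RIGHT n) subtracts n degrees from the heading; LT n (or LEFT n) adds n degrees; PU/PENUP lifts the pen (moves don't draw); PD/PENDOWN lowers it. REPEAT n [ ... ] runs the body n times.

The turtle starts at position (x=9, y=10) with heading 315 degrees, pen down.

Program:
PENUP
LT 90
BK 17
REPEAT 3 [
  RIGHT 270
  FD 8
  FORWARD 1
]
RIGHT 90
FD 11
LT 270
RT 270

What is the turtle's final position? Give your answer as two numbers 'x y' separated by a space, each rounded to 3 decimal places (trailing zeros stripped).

Executing turtle program step by step:
Start: pos=(9,10), heading=315, pen down
PU: pen up
LT 90: heading 315 -> 45
BK 17: (9,10) -> (-3.021,-2.021) [heading=45, move]
REPEAT 3 [
  -- iteration 1/3 --
  RT 270: heading 45 -> 135
  FD 8: (-3.021,-2.021) -> (-8.678,3.636) [heading=135, move]
  FD 1: (-8.678,3.636) -> (-9.385,4.343) [heading=135, move]
  -- iteration 2/3 --
  RT 270: heading 135 -> 225
  FD 8: (-9.385,4.343) -> (-15.042,-1.314) [heading=225, move]
  FD 1: (-15.042,-1.314) -> (-15.749,-2.021) [heading=225, move]
  -- iteration 3/3 --
  RT 270: heading 225 -> 315
  FD 8: (-15.749,-2.021) -> (-10.092,-7.678) [heading=315, move]
  FD 1: (-10.092,-7.678) -> (-9.385,-8.385) [heading=315, move]
]
RT 90: heading 315 -> 225
FD 11: (-9.385,-8.385) -> (-17.163,-16.163) [heading=225, move]
LT 270: heading 225 -> 135
RT 270: heading 135 -> 225
Final: pos=(-17.163,-16.163), heading=225, 0 segment(s) drawn

Answer: -17.163 -16.163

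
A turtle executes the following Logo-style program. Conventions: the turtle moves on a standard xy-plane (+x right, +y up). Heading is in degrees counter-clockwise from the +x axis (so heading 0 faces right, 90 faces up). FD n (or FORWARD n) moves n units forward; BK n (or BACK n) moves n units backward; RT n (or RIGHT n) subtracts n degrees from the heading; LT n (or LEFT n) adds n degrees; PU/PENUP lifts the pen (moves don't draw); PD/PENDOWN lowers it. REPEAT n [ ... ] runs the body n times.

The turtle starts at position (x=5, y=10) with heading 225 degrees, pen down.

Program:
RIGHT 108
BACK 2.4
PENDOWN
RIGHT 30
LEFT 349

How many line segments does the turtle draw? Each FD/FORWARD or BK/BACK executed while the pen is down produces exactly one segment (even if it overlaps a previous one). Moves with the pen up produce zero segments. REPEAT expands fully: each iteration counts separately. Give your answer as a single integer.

Executing turtle program step by step:
Start: pos=(5,10), heading=225, pen down
RT 108: heading 225 -> 117
BK 2.4: (5,10) -> (6.09,7.862) [heading=117, draw]
PD: pen down
RT 30: heading 117 -> 87
LT 349: heading 87 -> 76
Final: pos=(6.09,7.862), heading=76, 1 segment(s) drawn
Segments drawn: 1

Answer: 1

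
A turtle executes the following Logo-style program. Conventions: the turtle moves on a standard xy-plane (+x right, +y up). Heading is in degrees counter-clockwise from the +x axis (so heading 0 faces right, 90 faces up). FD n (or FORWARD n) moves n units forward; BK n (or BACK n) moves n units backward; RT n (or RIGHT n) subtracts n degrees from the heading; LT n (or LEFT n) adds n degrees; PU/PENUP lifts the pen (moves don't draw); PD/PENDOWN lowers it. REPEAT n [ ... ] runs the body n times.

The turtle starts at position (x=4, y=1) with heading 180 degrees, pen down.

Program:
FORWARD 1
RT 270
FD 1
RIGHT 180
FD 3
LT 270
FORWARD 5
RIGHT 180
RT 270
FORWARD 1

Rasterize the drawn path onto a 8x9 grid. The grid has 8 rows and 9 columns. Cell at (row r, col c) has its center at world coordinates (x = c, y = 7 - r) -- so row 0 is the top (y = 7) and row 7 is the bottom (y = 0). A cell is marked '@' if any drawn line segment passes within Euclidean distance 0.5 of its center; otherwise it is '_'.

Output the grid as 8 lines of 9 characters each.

Segment 0: (4,1) -> (3,1)
Segment 1: (3,1) -> (3,0)
Segment 2: (3,0) -> (3,3)
Segment 3: (3,3) -> (8,3)
Segment 4: (8,3) -> (8,2)

Answer: _________
_________
_________
_________
___@@@@@@
___@____@
___@@____
___@_____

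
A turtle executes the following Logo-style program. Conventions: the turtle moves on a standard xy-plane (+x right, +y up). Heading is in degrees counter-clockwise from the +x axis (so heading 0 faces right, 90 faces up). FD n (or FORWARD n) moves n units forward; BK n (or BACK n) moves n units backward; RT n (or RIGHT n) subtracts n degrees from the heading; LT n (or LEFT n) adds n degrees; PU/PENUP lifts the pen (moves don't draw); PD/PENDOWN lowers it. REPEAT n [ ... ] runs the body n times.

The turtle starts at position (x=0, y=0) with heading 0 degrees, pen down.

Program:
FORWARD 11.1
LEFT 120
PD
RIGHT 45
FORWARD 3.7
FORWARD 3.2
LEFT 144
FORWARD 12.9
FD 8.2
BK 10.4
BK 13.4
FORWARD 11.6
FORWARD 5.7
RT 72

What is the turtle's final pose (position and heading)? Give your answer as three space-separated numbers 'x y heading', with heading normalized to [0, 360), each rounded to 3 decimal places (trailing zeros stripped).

Answer: 1.54 -2.523 147

Derivation:
Executing turtle program step by step:
Start: pos=(0,0), heading=0, pen down
FD 11.1: (0,0) -> (11.1,0) [heading=0, draw]
LT 120: heading 0 -> 120
PD: pen down
RT 45: heading 120 -> 75
FD 3.7: (11.1,0) -> (12.058,3.574) [heading=75, draw]
FD 3.2: (12.058,3.574) -> (12.886,6.665) [heading=75, draw]
LT 144: heading 75 -> 219
FD 12.9: (12.886,6.665) -> (2.861,-1.453) [heading=219, draw]
FD 8.2: (2.861,-1.453) -> (-3.512,-6.614) [heading=219, draw]
BK 10.4: (-3.512,-6.614) -> (4.57,-0.069) [heading=219, draw]
BK 13.4: (4.57,-0.069) -> (14.984,8.364) [heading=219, draw]
FD 11.6: (14.984,8.364) -> (5.969,1.064) [heading=219, draw]
FD 5.7: (5.969,1.064) -> (1.54,-2.523) [heading=219, draw]
RT 72: heading 219 -> 147
Final: pos=(1.54,-2.523), heading=147, 9 segment(s) drawn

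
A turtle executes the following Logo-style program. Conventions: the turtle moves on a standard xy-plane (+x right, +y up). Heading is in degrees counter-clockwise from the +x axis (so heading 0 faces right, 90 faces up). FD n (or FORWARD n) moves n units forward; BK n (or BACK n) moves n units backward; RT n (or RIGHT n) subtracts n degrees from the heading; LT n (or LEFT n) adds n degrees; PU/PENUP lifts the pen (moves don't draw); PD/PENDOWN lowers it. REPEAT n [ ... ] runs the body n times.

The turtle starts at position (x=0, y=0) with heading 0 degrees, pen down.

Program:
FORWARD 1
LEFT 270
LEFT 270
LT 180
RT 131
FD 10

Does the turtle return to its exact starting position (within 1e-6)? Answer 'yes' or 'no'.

Executing turtle program step by step:
Start: pos=(0,0), heading=0, pen down
FD 1: (0,0) -> (1,0) [heading=0, draw]
LT 270: heading 0 -> 270
LT 270: heading 270 -> 180
LT 180: heading 180 -> 0
RT 131: heading 0 -> 229
FD 10: (1,0) -> (-5.561,-7.547) [heading=229, draw]
Final: pos=(-5.561,-7.547), heading=229, 2 segment(s) drawn

Start position: (0, 0)
Final position: (-5.561, -7.547)
Distance = 9.374; >= 1e-6 -> NOT closed

Answer: no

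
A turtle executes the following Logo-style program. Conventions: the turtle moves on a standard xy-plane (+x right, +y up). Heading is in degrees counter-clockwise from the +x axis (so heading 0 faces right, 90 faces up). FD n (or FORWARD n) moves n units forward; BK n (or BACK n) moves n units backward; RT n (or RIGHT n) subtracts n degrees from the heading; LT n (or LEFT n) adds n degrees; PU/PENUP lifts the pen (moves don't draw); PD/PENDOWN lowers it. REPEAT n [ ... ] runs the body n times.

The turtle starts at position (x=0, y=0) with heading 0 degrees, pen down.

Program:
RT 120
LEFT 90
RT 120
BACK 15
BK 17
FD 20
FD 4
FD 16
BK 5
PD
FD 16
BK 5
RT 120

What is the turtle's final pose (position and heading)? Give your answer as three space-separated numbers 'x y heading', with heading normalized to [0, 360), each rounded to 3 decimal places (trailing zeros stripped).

Executing turtle program step by step:
Start: pos=(0,0), heading=0, pen down
RT 120: heading 0 -> 240
LT 90: heading 240 -> 330
RT 120: heading 330 -> 210
BK 15: (0,0) -> (12.99,7.5) [heading=210, draw]
BK 17: (12.99,7.5) -> (27.713,16) [heading=210, draw]
FD 20: (27.713,16) -> (10.392,6) [heading=210, draw]
FD 4: (10.392,6) -> (6.928,4) [heading=210, draw]
FD 16: (6.928,4) -> (-6.928,-4) [heading=210, draw]
BK 5: (-6.928,-4) -> (-2.598,-1.5) [heading=210, draw]
PD: pen down
FD 16: (-2.598,-1.5) -> (-16.454,-9.5) [heading=210, draw]
BK 5: (-16.454,-9.5) -> (-12.124,-7) [heading=210, draw]
RT 120: heading 210 -> 90
Final: pos=(-12.124,-7), heading=90, 8 segment(s) drawn

Answer: -12.124 -7 90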